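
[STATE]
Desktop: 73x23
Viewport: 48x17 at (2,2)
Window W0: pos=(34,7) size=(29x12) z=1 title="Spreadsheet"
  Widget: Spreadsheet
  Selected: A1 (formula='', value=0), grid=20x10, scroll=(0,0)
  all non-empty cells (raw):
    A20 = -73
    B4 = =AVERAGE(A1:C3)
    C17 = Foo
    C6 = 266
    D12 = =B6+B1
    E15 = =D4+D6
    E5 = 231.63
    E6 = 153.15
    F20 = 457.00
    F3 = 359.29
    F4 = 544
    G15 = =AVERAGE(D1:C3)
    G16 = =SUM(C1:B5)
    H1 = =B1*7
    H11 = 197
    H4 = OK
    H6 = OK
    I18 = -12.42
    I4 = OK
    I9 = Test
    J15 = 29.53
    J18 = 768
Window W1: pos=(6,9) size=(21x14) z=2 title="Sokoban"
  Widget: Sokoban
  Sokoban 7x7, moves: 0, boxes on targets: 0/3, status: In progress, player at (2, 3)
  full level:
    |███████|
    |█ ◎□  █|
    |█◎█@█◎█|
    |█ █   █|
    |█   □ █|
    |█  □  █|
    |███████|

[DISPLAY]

                                                
                                                
                                                
                                                
                                                
                                ┏━━━━━━━━━━━━━━━
                                ┃ Spreadsheet   
    ┏━━━━━━━━━━━━━━━━━━━┓       ┠───────────────
    ┃ Sokoban           ┃       ┃A1:            
    ┠───────────────────┨       ┃       A       
    ┃███████            ┃       ┃---------------
    ┃█ ◎□  █            ┃       ┃  1      [0]   
    ┃█◎█@█◎█            ┃       ┃  2        0   
    ┃█ █   █            ┃       ┃  3        0   
    ┃█   □ █            ┃       ┃  4        0   
    ┃█  □  █            ┃       ┃  5        0   
    ┃███████            ┃       ┗━━━━━━━━━━━━━━━


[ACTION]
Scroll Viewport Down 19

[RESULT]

                                                
                                ┏━━━━━━━━━━━━━━━
                                ┃ Spreadsheet   
    ┏━━━━━━━━━━━━━━━━━━━┓       ┠───────────────
    ┃ Sokoban           ┃       ┃A1:            
    ┠───────────────────┨       ┃       A       
    ┃███████            ┃       ┃---------------
    ┃█ ◎□  █            ┃       ┃  1      [0]   
    ┃█◎█@█◎█            ┃       ┃  2        0   
    ┃█ █   █            ┃       ┃  3        0   
    ┃█   □ █            ┃       ┃  4        0   
    ┃█  □  █            ┃       ┃  5        0   
    ┃███████            ┃       ┗━━━━━━━━━━━━━━━
    ┃Moves: 0  0/3      ┃                       
    ┃                   ┃                       
    ┃                   ┃                       
    ┗━━━━━━━━━━━━━━━━━━━┛                       


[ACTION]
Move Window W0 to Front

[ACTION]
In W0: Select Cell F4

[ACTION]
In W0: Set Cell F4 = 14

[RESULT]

                                                
                                ┏━━━━━━━━━━━━━━━
                                ┃ Spreadsheet   
    ┏━━━━━━━━━━━━━━━━━━━┓       ┠───────────────
    ┃ Sokoban           ┃       ┃F4: 14         
    ┠───────────────────┨       ┃       A       
    ┃███████            ┃       ┃---------------
    ┃█ ◎□  █            ┃       ┃  1        0   
    ┃█◎█@█◎█            ┃       ┃  2        0   
    ┃█ █   █            ┃       ┃  3        0   
    ┃█   □ █            ┃       ┃  4        0   
    ┃█  □  █            ┃       ┃  5        0   
    ┃███████            ┃       ┗━━━━━━━━━━━━━━━
    ┃Moves: 0  0/3      ┃                       
    ┃                   ┃                       
    ┃                   ┃                       
    ┗━━━━━━━━━━━━━━━━━━━┛                       


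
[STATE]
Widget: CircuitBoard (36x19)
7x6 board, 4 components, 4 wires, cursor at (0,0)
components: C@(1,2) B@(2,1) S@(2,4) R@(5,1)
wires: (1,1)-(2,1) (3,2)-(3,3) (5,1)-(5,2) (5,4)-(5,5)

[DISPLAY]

   0 1 2 3 4 5 6                    
0  [.]                              
                                    
1       ·   C                       
        │                           
2       B           S               
                                    
3           · ─ ·                   
                                    
4                                   
                                    
5       R ─ ·       · ─ ·           
Cursor: (0,0)                       
                                    
                                    
                                    
                                    
                                    
                                    


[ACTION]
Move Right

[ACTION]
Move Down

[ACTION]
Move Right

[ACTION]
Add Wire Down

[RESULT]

   0 1 2 3 4 5 6                    
0                                   
                                    
1       ·  [C]                      
        │   │                       
2       B   ·       S               
                                    
3           · ─ ·                   
                                    
4                                   
                                    
5       R ─ ·       · ─ ·           
Cursor: (1,2)                       
                                    
                                    
                                    
                                    
                                    
                                    


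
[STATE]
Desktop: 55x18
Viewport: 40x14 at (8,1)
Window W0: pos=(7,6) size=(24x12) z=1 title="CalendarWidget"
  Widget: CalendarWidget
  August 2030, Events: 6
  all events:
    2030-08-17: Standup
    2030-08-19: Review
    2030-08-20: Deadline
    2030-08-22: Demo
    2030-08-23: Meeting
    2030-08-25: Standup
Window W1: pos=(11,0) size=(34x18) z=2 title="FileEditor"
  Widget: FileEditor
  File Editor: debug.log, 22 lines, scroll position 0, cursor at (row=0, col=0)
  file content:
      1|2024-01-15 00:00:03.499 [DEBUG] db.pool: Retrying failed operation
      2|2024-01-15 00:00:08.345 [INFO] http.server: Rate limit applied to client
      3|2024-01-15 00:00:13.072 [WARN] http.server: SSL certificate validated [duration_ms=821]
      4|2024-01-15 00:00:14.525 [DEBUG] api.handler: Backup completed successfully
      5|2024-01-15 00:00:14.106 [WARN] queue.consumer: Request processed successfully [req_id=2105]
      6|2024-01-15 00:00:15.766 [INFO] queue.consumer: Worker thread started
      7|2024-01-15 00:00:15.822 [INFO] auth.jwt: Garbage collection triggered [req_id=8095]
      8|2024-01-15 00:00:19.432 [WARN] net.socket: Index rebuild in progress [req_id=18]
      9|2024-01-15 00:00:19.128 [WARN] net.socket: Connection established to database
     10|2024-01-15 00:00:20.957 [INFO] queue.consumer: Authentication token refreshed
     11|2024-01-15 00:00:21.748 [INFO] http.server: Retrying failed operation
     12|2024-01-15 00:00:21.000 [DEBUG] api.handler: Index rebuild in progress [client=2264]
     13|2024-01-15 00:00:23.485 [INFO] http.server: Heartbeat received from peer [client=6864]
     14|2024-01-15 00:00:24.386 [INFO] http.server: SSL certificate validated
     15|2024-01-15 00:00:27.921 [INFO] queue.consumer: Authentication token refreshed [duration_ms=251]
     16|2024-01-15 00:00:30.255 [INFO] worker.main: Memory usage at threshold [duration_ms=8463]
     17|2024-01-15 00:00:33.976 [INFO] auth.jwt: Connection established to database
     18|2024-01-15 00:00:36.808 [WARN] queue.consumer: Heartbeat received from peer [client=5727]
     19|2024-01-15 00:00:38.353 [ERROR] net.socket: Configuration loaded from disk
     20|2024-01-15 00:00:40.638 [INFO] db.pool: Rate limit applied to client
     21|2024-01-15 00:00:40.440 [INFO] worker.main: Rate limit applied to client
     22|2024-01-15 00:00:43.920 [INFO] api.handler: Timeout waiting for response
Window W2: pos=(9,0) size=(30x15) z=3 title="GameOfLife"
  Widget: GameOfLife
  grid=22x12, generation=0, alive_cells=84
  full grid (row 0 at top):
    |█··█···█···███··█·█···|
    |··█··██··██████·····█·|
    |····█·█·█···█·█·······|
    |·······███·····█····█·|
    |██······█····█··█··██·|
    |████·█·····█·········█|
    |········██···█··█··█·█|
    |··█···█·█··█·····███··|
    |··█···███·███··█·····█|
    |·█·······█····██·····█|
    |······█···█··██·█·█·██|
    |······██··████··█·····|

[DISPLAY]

 ┃ GameOfLife                 ┃     ┃   
 ┠────────────────────────────┨─────┨   
 ┃Gen: 0                      ┃BUG]▲┃   
 ┃··█··██··██████·····█·      ┃FO] █┃   
 ┃····█·█·█···█·█·······      ┃RN] ░┃   
━┃·······███·····█····█·      ┃BUG]░┃   
 ┃██······█····█··█··██·      ┃RN] ░┃   
─┃████·█·····█·········█      ┃FO] ░┃   
 ┃········██···█··█··█·█      ┃FO] ░┃   
M┃··█···█·█··█·····███··      ┃RN] ░┃   
 ┃··█···███·███··█·····█      ┃RN] ░┃   
 ┃·█·······█····██·····█      ┃FO] ░┃   
1┃······█···█··██·█·█·██      ┃FO] ░┃   
1┗━━━━━━━━━━━━━━━━━━━━━━━━━━━━┛BUG]░┃   


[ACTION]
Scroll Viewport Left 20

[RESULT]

         ┃ GameOfLife                 ┃ 
         ┠────────────────────────────┨─
         ┃Gen: 0                      ┃B
         ┃··█··██··██████·····█·      ┃F
         ┃····█·█·█···█·█·······      ┃R
       ┏━┃·······███·····█····█·      ┃B
       ┃ ┃██······█····█··█··██·      ┃R
       ┠─┃████·█·····█·········█      ┃F
       ┃ ┃········██···█··█··█·█      ┃F
       ┃M┃··█···█·█··█·····███··      ┃R
       ┃ ┃··█···███·███··█·····█      ┃R
       ┃ ┃·█·······█····██·····█      ┃F
       ┃1┃······█···█··██·█·█·██      ┃F
       ┃1┗━━━━━━━━━━━━━━━━━━━━━━━━━━━━┛B


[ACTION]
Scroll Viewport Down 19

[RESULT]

         ┃··█··██··██████·····█·      ┃F
         ┃····█·█·█···█·█·······      ┃R
       ┏━┃·······███·····█····█·      ┃B
       ┃ ┃██······█····█··█··██·      ┃R
       ┠─┃████·█·····█·········█      ┃F
       ┃ ┃········██···█··█··█·█      ┃F
       ┃M┃··█···█·█··█·····███··      ┃R
       ┃ ┃··█···███·███··█·····█      ┃R
       ┃ ┃·█·······█····██·····█      ┃F
       ┃1┃······█···█··██·█·█·██      ┃F
       ┃1┗━━━━━━━━━━━━━━━━━━━━━━━━━━━━┛B
       ┃26 ┃2024-01-15 00:00:23.485 [INF
       ┃   ┃2024-01-15 00:00:24.386 [INF
       ┗━━━┗━━━━━━━━━━━━━━━━━━━━━━━━━━━━


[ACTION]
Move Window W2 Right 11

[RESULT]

           ┃2024-01-┃··█··██··██████····
           ┃2024-01-┃····█·█·█···█·█····
       ┏━━━┃2024-01-┃·······███·····█···
       ┃ Ca┃2024-01-┃██······█····█··█··
       ┠───┃2024-01-┃████·█·····█·······
       ┃   ┃2024-01-┃········██···█··█··
       ┃Mo ┃2024-01-┃··█···█·█··█·····██
       ┃   ┃2024-01-┃··█···███·███··█···
       ┃ 5 ┃2024-01-┃·█·······█····██···
       ┃12 ┃2024-01-┃······█···█··██·█·█
       ┃19*┃2024-01-┗━━━━━━━━━━━━━━━━━━━
       ┃26 ┃2024-01-15 00:00:23.485 [INF
       ┃   ┃2024-01-15 00:00:24.386 [INF
       ┗━━━┗━━━━━━━━━━━━━━━━━━━━━━━━━━━━


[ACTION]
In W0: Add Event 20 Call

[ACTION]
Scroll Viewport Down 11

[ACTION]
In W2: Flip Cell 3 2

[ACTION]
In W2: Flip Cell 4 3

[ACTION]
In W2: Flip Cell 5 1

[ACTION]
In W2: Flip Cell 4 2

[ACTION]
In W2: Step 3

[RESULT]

           ┃2024-01-┃··█·█····██····█···
           ┃2024-01-┃··█··██···█········
       ┏━━━┃2024-01-┃···██····██··█·█···
       ┃ Ca┃2024-01-┃···██···█·█·███···█
       ┠───┃2024-01-┃█···██····████···█·
       ┃   ┃2024-01-┃·██·██·····██·····█
       ┃Mo ┃2024-01-┃···█··█··█···█···██
       ┃   ┃2024-01-┃····█······█··█····
       ┃ 5 ┃2024-01-┃····█··█···██·█···█
       ┃12 ┃2024-01-┃·····█··███····██·█
       ┃19*┃2024-01-┗━━━━━━━━━━━━━━━━━━━
       ┃26 ┃2024-01-15 00:00:23.485 [INF
       ┃   ┃2024-01-15 00:00:24.386 [INF
       ┗━━━┗━━━━━━━━━━━━━━━━━━━━━━━━━━━━


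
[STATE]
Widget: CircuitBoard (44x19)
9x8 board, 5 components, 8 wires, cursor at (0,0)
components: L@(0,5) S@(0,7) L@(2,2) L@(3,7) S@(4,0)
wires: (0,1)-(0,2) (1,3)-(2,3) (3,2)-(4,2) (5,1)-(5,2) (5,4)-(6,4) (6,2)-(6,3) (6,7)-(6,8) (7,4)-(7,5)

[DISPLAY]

   0 1 2 3 4 5 6 7 8                        
0  [.]  · ─ ·           L       S           
                                            
1               ·                           
                │                           
2           L   ·                           
                                            
3           ·                   L           
            │                               
4   S       ·                               
                                            
5       · ─ ·       ·                       
                    │                       
6           · ─ ·   ·           · ─ ·       
                                            
7                   · ─ ·                   
Cursor: (0,0)                               
                                            
                                            


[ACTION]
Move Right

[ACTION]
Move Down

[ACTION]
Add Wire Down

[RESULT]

   0 1 2 3 4 5 6 7 8                        
0       · ─ ·           L       S           
                                            
1      [.]      ·                           
        │       │                           
2       ·   L   ·                           
                                            
3           ·                   L           
            │                               
4   S       ·                               
                                            
5       · ─ ·       ·                       
                    │                       
6           · ─ ·   ·           · ─ ·       
                                            
7                   · ─ ·                   
Cursor: (1,1)                               
                                            
                                            


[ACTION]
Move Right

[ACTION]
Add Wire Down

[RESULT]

   0 1 2 3 4 5 6 7 8                        
0       · ─ ·           L       S           
                                            
1       ·  [.]  ·                           
        │   │   │                           
2       ·   L   ·                           
                                            
3           ·                   L           
            │                               
4   S       ·                               
                                            
5       · ─ ·       ·                       
                    │                       
6           · ─ ·   ·           · ─ ·       
                                            
7                   · ─ ·                   
Cursor: (1,2)                               
                                            
                                            


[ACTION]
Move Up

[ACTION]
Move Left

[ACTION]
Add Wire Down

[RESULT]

   0 1 2 3 4 5 6 7 8                        
0      [.]─ ·           L       S           
        │                                   
1       ·   ·   ·                           
        │   │   │                           
2       ·   L   ·                           
                                            
3           ·                   L           
            │                               
4   S       ·                               
                                            
5       · ─ ·       ·                       
                    │                       
6           · ─ ·   ·           · ─ ·       
                                            
7                   · ─ ·                   
Cursor: (0,1)                               
                                            
                                            


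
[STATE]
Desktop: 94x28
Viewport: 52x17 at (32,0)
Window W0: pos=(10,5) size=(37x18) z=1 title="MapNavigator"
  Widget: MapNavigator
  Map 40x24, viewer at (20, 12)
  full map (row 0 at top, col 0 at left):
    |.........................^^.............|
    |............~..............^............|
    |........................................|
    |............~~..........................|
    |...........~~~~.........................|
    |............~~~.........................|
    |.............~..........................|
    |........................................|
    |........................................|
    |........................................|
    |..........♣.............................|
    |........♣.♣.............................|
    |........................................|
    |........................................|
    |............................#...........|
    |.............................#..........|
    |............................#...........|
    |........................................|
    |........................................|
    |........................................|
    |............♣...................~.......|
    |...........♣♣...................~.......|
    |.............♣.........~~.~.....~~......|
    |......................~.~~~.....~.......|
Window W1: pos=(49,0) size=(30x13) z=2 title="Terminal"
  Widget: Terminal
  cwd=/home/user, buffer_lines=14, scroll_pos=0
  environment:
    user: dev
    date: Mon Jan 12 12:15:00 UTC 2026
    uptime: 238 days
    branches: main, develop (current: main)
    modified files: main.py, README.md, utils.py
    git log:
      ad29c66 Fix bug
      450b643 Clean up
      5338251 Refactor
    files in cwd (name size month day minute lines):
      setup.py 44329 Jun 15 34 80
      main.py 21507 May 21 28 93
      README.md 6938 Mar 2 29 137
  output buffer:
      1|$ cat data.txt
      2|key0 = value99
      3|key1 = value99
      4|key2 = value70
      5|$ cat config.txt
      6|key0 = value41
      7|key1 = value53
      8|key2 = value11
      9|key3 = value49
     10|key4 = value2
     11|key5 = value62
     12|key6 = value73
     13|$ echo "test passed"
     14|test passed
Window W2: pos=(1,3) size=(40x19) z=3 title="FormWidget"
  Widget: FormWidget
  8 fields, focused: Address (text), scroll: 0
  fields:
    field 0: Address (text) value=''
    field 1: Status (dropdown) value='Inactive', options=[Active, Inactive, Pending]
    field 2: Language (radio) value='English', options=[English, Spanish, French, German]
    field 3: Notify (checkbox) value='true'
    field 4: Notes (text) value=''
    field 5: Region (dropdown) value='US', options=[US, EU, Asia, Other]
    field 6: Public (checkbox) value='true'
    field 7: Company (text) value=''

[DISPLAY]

                 ┏━━━━━━━━━━━━━━━━━━━━━━━━━━━━┓     
                 ┃ Terminal                   ┃     
                 ┠────────────────────────────┨     
━━━━━━━━┓        ┃$ cat data.txt              ┃     
        ┃        ┃key0 = value99              ┃     
────────┨━━━━━┓  ┃key1 = value99              ┃     
       ]┃     ┃  ┃key2 = value70              ┃     
      ▼]┃─────┨  ┃$ cat config.txt            ┃     
 Spanish┃.....┃  ┃key0 = value41              ┃     
        ┃.....┃  ┃key1 = value53              ┃     
       ]┃.....┃  ┃key2 = value11              ┃     
      ▼]┃.....┃  ┃key3 = value49              ┃     
        ┃.....┃  ┗━━━━━━━━━━━━━━━━━━━━━━━━━━━━┛     
       ]┃.....┃                                     
        ┃.....┃                                     
        ┃.....┃                                     
        ┃.....┃                                     


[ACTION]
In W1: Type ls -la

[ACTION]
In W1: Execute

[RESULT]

                 ┏━━━━━━━━━━━━━━━━━━━━━━━━━━━━┓     
                 ┃ Terminal                   ┃     
                 ┠────────────────────────────┨     
━━━━━━━━┓        ┃key5 = value62              ┃     
        ┃        ┃key6 = value73              ┃     
────────┨━━━━━┓  ┃$ echo "test passed"        ┃     
       ]┃     ┃  ┃test passed                 ┃     
      ▼]┃─────┨  ┃$ ls -la                    ┃     
 Spanish┃.....┃  ┃-rw-r--r--  1 dev group    4┃     
        ┃.....┃  ┃-rw-r--r--  1 dev group    2┃     
       ]┃.....┃  ┃-rw-r--r--  1 dev group     ┃     
      ▼]┃.....┃  ┃$ █                         ┃     
        ┃.....┃  ┗━━━━━━━━━━━━━━━━━━━━━━━━━━━━┛     
       ]┃.....┃                                     
        ┃.....┃                                     
        ┃.....┃                                     
        ┃.....┃                                     


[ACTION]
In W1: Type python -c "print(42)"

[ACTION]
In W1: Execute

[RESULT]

                 ┏━━━━━━━━━━━━━━━━━━━━━━━━━━━━┓     
                 ┃ Terminal                   ┃     
                 ┠────────────────────────────┨     
━━━━━━━━┓        ┃$ echo "test passed"        ┃     
        ┃        ┃test passed                 ┃     
────────┨━━━━━┓  ┃$ ls -la                    ┃     
       ]┃     ┃  ┃-rw-r--r--  1 dev group    4┃     
      ▼]┃─────┨  ┃-rw-r--r--  1 dev group    2┃     
 Spanish┃.....┃  ┃-rw-r--r--  1 dev group     ┃     
        ┃.....┃  ┃$ python -c "print(42)"     ┃     
       ]┃.....┃  ┃42                          ┃     
      ▼]┃.....┃  ┃$ █                         ┃     
        ┃.....┃  ┗━━━━━━━━━━━━━━━━━━━━━━━━━━━━┛     
       ]┃.....┃                                     
        ┃.....┃                                     
        ┃.....┃                                     
        ┃.....┃                                     


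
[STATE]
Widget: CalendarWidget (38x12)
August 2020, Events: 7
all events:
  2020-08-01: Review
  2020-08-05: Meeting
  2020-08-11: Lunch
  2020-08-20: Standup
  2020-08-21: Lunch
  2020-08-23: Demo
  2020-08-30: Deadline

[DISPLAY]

             August 2020              
Mo Tu We Th Fr Sa Su                  
                1*  2                 
 3  4  5*  6  7  8  9                 
10 11* 12 13 14 15 16                 
17 18 19 20* 21* 22 23*               
24 25 26 27 28 29 30*                 
31                                    
                                      
                                      
                                      
                                      


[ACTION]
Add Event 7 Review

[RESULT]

             August 2020              
Mo Tu We Th Fr Sa Su                  
                1*  2                 
 3  4  5*  6  7*  8  9                
10 11* 12 13 14 15 16                 
17 18 19 20* 21* 22 23*               
24 25 26 27 28 29 30*                 
31                                    
                                      
                                      
                                      
                                      


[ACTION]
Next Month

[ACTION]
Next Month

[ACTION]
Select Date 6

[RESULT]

             October 2020             
Mo Tu We Th Fr Sa Su                  
          1  2  3  4                  
 5 [ 6]  7  8  9 10 11                
12 13 14 15 16 17 18                  
19 20 21 22 23 24 25                  
26 27 28 29 30 31                     
                                      
                                      
                                      
                                      
                                      


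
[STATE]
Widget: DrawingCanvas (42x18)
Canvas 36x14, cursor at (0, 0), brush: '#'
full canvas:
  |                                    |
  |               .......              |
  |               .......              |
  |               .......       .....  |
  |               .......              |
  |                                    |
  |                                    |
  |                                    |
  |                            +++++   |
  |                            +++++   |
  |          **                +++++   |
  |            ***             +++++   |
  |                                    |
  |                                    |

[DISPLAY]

+                                         
               .......                    
               .......                    
               .......       .....        
               .......                    
                                          
                                          
                                          
                            +++++         
                            +++++         
          **                +++++         
            ***             +++++         
                                          
                                          
                                          
                                          
                                          
                                          


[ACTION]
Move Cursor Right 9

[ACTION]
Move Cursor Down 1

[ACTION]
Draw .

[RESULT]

                                          
         .     .......                    
               .......                    
               .......       .....        
               .......                    
                                          
                                          
                                          
                            +++++         
                            +++++         
          **                +++++         
            ***             +++++         
                                          
                                          
                                          
                                          
                                          
                                          


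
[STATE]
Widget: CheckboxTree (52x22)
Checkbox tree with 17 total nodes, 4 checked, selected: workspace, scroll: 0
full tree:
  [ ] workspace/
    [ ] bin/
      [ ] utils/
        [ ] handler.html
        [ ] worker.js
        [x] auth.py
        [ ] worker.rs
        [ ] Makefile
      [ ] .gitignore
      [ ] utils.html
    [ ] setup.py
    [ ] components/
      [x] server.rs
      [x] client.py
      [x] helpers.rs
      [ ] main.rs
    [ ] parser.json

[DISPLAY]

>[-] workspace/                                     
   [-] bin/                                         
     [-] utils/                                     
       [ ] handler.html                             
       [ ] worker.js                                
       [x] auth.py                                  
       [ ] worker.rs                                
       [ ] Makefile                                 
     [ ] .gitignore                                 
     [ ] utils.html                                 
   [ ] setup.py                                     
   [-] components/                                  
     [x] server.rs                                  
     [x] client.py                                  
     [x] helpers.rs                                 
     [ ] main.rs                                    
   [ ] parser.json                                  
                                                    
                                                    
                                                    
                                                    
                                                    


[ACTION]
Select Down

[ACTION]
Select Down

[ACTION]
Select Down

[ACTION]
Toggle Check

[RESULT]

 [-] workspace/                                     
   [-] bin/                                         
     [-] utils/                                     
>      [x] handler.html                             
       [ ] worker.js                                
       [x] auth.py                                  
       [ ] worker.rs                                
       [ ] Makefile                                 
     [ ] .gitignore                                 
     [ ] utils.html                                 
   [ ] setup.py                                     
   [-] components/                                  
     [x] server.rs                                  
     [x] client.py                                  
     [x] helpers.rs                                 
     [ ] main.rs                                    
   [ ] parser.json                                  
                                                    
                                                    
                                                    
                                                    
                                                    


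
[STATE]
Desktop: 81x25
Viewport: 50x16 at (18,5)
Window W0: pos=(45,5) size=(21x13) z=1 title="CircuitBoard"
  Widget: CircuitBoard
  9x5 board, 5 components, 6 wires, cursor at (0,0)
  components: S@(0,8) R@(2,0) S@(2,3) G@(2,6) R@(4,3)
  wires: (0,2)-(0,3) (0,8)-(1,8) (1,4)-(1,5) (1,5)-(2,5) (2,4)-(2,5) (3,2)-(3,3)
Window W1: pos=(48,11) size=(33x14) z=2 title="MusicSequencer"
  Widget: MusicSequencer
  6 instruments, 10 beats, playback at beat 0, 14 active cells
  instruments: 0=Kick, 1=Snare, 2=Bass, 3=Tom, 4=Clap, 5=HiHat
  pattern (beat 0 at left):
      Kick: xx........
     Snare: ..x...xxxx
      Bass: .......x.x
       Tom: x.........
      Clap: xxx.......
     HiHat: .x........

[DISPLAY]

                           ┏━━━━━━━━━━━━━━━━━━━┓  
                           ┃ CircuitBoard      ┃  
                           ┠───────────────────┨  
                           ┃   0 1 2 3 4 5 6 7 ┃  
                           ┃0  [.]      · ─ ·  ┃  
                           ┃                   ┃  
                           ┃1 ┏━━━━━━━━━━━━━━━━━━━
                           ┃  ┃ MusicSequencer    
                           ┃2 ┠───────────────────
                           ┃  ┃      ▼123456789   
                           ┃3 ┃  Kick██········   
                           ┃  ┃ Snare··█···████   
                           ┗━━┃  Bass·······█·█   
                              ┃   Tom█·········   
                              ┃  Clap███·······   
                              ┃ HiHat·█········   


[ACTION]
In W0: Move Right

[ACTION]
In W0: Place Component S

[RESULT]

                           ┏━━━━━━━━━━━━━━━━━━━┓  
                           ┃ CircuitBoard      ┃  
                           ┠───────────────────┨  
                           ┃   0 1 2 3 4 5 6 7 ┃  
                           ┃0      [S]  · ─ ·  ┃  
                           ┃                   ┃  
                           ┃1 ┏━━━━━━━━━━━━━━━━━━━
                           ┃  ┃ MusicSequencer    
                           ┃2 ┠───────────────────
                           ┃  ┃      ▼123456789   
                           ┃3 ┃  Kick██········   
                           ┃  ┃ Snare··█···████   
                           ┗━━┃  Bass·······█·█   
                              ┃   Tom█·········   
                              ┃  Clap███·······   
                              ┃ HiHat·█········   


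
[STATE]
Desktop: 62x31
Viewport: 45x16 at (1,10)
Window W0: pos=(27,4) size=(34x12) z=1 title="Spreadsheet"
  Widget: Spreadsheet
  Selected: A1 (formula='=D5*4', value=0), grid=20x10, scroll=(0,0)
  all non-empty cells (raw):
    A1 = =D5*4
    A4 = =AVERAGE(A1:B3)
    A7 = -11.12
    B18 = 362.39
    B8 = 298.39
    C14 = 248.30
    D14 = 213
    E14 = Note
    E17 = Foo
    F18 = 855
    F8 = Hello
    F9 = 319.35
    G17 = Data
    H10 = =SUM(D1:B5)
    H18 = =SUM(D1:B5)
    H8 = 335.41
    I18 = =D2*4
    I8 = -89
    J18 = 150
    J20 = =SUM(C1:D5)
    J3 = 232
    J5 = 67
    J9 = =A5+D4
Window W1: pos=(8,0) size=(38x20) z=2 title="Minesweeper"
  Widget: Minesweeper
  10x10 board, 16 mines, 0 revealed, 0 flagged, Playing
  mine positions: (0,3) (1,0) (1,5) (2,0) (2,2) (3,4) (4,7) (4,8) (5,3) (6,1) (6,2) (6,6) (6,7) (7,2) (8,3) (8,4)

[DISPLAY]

       ┃■■■■■■■■■■                          ┃
       ┃■■■■■■■■■■                          ┃
       ┃■■■■■■■■■■                          ┃
       ┃                                    ┃
       ┃                                    ┃
       ┃                                    ┃
       ┃                                    ┃
       ┃                                    ┃
       ┃                                    ┃
       ┗━━━━━━━━━━━━━━━━━━━━━━━━━━━━━━━━━━━━┛
                                             
                                             
                                             
                                             
                                             
                                             


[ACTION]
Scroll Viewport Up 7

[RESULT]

       ┃■■■■■■■■■■                          ┃
       ┃■■■■■■■■■■                          ┃
       ┃■■■■■■■■■■                          ┃
       ┃■■■■■■■■■■                          ┃
       ┃■■■■■■■■■■                          ┃
       ┃■■■■■■■■■■                          ┃
       ┃■■■■■■■■■■                          ┃
       ┃■■■■■■■■■■                          ┃
       ┃■■■■■■■■■■                          ┃
       ┃■■■■■■■■■■                          ┃
       ┃                                    ┃
       ┃                                    ┃
       ┃                                    ┃
       ┃                                    ┃
       ┃                                    ┃
       ┃                                    ┃


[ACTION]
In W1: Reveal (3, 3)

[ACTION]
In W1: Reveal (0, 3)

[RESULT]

       ┃■■■✹■■■■■■                          ┃
       ┃✹■■■■✹■■■■                          ┃
       ┃✹■✹■■■■■■■                          ┃
       ┃■■■2✹■■■■■                          ┃
       ┃■■■■■■■✹✹■                          ┃
       ┃■■■✹■■■■■■                          ┃
       ┃■✹✹■■■✹✹■■                          ┃
       ┃■■✹■■■■■■■                          ┃
       ┃■■■✹✹■■■■■                          ┃
       ┃■■■■■■■■■■                          ┃
       ┃                                    ┃
       ┃                                    ┃
       ┃                                    ┃
       ┃                                    ┃
       ┃                                    ┃
       ┃                                    ┃


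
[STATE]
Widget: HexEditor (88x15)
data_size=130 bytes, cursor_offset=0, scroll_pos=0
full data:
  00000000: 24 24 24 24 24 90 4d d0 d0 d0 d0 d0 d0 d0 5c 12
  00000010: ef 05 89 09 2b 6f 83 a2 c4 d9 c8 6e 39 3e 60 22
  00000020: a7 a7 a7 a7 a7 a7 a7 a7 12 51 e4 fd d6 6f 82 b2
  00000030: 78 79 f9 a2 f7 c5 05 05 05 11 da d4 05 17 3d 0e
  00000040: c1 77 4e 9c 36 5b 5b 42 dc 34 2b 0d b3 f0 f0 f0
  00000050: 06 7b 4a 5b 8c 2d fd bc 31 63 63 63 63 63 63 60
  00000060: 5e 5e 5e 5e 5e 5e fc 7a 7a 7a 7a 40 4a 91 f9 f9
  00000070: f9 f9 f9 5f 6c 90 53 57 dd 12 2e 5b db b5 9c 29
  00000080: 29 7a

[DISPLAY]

00000000  24 24 24 24 24 90 4d d0  d0 d0 d0 d0 d0 d0 5c 12  |$$$$$.M.......\.|          
00000010  ef 05 89 09 2b 6f 83 a2  c4 d9 c8 6e 39 3e 60 22  |....+o.....n9>`"|          
00000020  a7 a7 a7 a7 a7 a7 a7 a7  12 51 e4 fd d6 6f 82 b2  |.........Q...o..|          
00000030  78 79 f9 a2 f7 c5 05 05  05 11 da d4 05 17 3d 0e  |xy............=.|          
00000040  c1 77 4e 9c 36 5b 5b 42  dc 34 2b 0d b3 f0 f0 f0  |.wN.6[[B.4+.....|          
00000050  06 7b 4a 5b 8c 2d fd bc  31 63 63 63 63 63 63 60  |.{J[.-..1cccccc`|          
00000060  5e 5e 5e 5e 5e 5e fc 7a  7a 7a 7a 40 4a 91 f9 f9  |^^^^^^.zzzz@J...|          
00000070  f9 f9 f9 5f 6c 90 53 57  dd 12 2e 5b db b5 9c 29  |..._l.SW...[...)|          
00000080  29 7a                                             |)z              |          
                                                                                        
                                                                                        
                                                                                        
                                                                                        
                                                                                        
                                                                                        


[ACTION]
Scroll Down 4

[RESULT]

00000040  c1 77 4e 9c 36 5b 5b 42  dc 34 2b 0d b3 f0 f0 f0  |.wN.6[[B.4+.....|          
00000050  06 7b 4a 5b 8c 2d fd bc  31 63 63 63 63 63 63 60  |.{J[.-..1cccccc`|          
00000060  5e 5e 5e 5e 5e 5e fc 7a  7a 7a 7a 40 4a 91 f9 f9  |^^^^^^.zzzz@J...|          
00000070  f9 f9 f9 5f 6c 90 53 57  dd 12 2e 5b db b5 9c 29  |..._l.SW...[...)|          
00000080  29 7a                                             |)z              |          
                                                                                        
                                                                                        
                                                                                        
                                                                                        
                                                                                        
                                                                                        
                                                                                        
                                                                                        
                                                                                        
                                                                                        


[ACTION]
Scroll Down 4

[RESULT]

00000080  29 7a                                             |)z              |          
                                                                                        
                                                                                        
                                                                                        
                                                                                        
                                                                                        
                                                                                        
                                                                                        
                                                                                        
                                                                                        
                                                                                        
                                                                                        
                                                                                        
                                                                                        
                                                                                        


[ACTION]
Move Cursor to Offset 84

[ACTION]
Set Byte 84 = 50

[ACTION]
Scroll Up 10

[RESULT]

00000000  24 24 24 24 24 90 4d d0  d0 d0 d0 d0 d0 d0 5c 12  |$$$$$.M.......\.|          
00000010  ef 05 89 09 2b 6f 83 a2  c4 d9 c8 6e 39 3e 60 22  |....+o.....n9>`"|          
00000020  a7 a7 a7 a7 a7 a7 a7 a7  12 51 e4 fd d6 6f 82 b2  |.........Q...o..|          
00000030  78 79 f9 a2 f7 c5 05 05  05 11 da d4 05 17 3d 0e  |xy............=.|          
00000040  c1 77 4e 9c 36 5b 5b 42  dc 34 2b 0d b3 f0 f0 f0  |.wN.6[[B.4+.....|          
00000050  06 7b 4a 5b 50 2d fd bc  31 63 63 63 63 63 63 60  |.{J[P-..1cccccc`|          
00000060  5e 5e 5e 5e 5e 5e fc 7a  7a 7a 7a 40 4a 91 f9 f9  |^^^^^^.zzzz@J...|          
00000070  f9 f9 f9 5f 6c 90 53 57  dd 12 2e 5b db b5 9c 29  |..._l.SW...[...)|          
00000080  29 7a                                             |)z              |          
                                                                                        
                                                                                        
                                                                                        
                                                                                        
                                                                                        
                                                                                        
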